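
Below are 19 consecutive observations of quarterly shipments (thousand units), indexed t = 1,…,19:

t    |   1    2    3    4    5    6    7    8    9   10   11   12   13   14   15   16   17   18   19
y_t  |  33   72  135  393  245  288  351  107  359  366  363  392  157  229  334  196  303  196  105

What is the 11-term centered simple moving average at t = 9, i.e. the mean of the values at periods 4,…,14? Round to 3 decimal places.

295.455

Sum of periods 4–14: 393 + 245 + 288 + 351 + 107 + 359 + 366 + 363 + 392 + 157 + 229 = 3250
Divide by 11: 3250 / 11 = 295.455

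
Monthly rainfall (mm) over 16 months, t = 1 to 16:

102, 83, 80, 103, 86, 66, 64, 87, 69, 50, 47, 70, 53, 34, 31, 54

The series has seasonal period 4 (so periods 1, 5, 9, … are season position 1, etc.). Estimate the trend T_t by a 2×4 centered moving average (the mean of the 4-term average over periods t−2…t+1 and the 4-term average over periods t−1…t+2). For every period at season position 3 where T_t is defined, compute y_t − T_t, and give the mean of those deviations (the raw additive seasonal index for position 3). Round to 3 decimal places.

-9.875

Season position 3 occurs at t = 3, 7, 11 (where T_t is defined).
t=3: T_3 = 90.00000; y_3 − T_3 = 80 − 90.00000 = -10.00000
t=7: T_7 = 73.62500; y_7 − T_7 = 64 − 73.62500 = -9.62500
t=11: T_11 = 57.00000; y_11 − T_11 = 47 − 57.00000 = -10.00000
Mean deviation: (-10.00000 + -9.62500 + -10.00000) / 3 = -9.875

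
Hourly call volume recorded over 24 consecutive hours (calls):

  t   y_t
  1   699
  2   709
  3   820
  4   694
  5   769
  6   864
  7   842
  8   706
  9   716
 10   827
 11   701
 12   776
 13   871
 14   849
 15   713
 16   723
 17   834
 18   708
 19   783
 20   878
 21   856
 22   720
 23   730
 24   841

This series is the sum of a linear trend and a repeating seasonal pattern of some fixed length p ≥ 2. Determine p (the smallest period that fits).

7

First differences y_{t+1} − y_t: 10, 111, -126, 75, 95, -22, -136, 10, 111, -126, 75, 95, -22, -136, 10, 111, …
The difference pattern repeats every 7 terms and not for any smaller step, so p = 7.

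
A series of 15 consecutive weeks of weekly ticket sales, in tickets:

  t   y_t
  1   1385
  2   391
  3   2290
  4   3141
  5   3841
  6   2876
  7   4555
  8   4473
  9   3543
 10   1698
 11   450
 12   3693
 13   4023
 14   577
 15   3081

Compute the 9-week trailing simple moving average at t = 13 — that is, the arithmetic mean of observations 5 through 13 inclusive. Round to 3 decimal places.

3239.111

Sum of periods 5–13: 3841 + 2876 + 4555 + 4473 + 3543 + 1698 + 450 + 3693 + 4023 = 29152
Divide by 9: 29152 / 9 = 3239.111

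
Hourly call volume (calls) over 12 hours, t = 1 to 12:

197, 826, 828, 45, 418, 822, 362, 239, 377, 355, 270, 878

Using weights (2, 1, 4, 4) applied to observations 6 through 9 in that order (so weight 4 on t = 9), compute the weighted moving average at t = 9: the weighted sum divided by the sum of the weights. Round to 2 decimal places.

406.36

Weighted sum: 2·822 + 1·362 + 4·239 + 4·377 = 1644 + 362 + 956 + 1508 = 4470
Weight total: 2 + 1 + 4 + 4 = 11
WMA = 4470 / 11 = 406.36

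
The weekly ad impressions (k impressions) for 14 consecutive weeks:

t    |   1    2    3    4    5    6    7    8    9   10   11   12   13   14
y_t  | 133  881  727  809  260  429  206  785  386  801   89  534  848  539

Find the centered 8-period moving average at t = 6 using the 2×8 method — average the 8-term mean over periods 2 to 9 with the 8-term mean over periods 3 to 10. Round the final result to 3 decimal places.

555.375

Sum over 2–9: 881 + 727 + 809 + 260 + 429 + 206 + 785 + 386 = 4483
Sum over 3–10: 727 + 809 + 260 + 429 + 206 + 785 + 386 + 801 = 4403
CMA at t=6 = (4483 + 4403) / (2·8) = 8886 / 16 = 555.375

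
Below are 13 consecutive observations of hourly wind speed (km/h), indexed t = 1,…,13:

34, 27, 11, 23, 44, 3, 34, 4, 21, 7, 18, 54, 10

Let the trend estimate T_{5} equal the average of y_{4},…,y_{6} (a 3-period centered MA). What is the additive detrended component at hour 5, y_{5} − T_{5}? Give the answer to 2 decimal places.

Trend T_5 = (23 + 44 + 3) / 3 = 70/3 = 23.3333
Detrended value: 44 − 23.3333 = 20.67

20.67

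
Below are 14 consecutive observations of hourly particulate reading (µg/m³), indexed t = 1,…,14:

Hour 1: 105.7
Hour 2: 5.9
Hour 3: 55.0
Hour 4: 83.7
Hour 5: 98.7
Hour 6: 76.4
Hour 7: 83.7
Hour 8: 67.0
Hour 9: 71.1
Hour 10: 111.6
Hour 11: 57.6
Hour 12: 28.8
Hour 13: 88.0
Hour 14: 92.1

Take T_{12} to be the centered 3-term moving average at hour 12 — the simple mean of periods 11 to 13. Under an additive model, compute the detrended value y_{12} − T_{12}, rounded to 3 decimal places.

-29.333

Trend T_12 = (57.6 + 28.8 + 88.0) / 3 = 174.4/3 = 58.13333
Detrended value: 28.8 − 58.13333 = -29.333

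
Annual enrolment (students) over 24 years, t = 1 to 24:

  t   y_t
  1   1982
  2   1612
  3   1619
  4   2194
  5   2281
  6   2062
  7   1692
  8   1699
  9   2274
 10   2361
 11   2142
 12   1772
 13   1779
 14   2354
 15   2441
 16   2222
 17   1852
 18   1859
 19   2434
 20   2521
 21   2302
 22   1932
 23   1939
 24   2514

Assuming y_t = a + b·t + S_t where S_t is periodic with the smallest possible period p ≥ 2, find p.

5

First differences y_{t+1} − y_t: -370, 7, 575, 87, -219, -370, 7, 575, 87, -219, -370, 7, …
The difference pattern repeats every 5 terms and not for any smaller step, so p = 5.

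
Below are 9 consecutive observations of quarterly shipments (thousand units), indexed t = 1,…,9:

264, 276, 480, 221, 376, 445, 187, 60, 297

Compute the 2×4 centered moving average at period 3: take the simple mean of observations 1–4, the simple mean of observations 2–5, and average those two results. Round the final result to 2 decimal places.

Sum over 1–4: 264 + 276 + 480 + 221 = 1241
Sum over 2–5: 276 + 480 + 221 + 376 = 1353
CMA at t=3 = (1241 + 1353) / (2·4) = 2594 / 8 = 324.25

324.25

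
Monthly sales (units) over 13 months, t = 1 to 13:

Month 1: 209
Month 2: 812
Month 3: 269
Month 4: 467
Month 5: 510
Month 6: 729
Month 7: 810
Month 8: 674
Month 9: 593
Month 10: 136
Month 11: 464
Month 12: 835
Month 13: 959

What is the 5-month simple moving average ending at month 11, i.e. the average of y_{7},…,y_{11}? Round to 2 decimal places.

535.40

Sum of periods 7–11: 810 + 674 + 593 + 136 + 464 = 2677
Divide by 5: 2677 / 5 = 535.40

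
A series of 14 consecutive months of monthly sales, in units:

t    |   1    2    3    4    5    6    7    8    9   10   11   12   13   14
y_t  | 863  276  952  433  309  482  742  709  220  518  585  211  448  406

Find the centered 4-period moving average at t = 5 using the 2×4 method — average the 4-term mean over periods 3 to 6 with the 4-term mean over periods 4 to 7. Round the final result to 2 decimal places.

517.75

Sum over 3–6: 952 + 433 + 309 + 482 = 2176
Sum over 4–7: 433 + 309 + 482 + 742 = 1966
CMA at t=5 = (2176 + 1966) / (2·4) = 4142 / 8 = 517.75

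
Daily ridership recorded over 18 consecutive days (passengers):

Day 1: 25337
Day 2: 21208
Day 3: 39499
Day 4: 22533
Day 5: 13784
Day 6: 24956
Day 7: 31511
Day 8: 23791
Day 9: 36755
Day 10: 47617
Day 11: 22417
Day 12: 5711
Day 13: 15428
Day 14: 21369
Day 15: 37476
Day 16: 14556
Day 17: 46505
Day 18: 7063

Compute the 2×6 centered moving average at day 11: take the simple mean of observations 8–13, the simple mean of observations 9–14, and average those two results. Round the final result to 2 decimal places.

25084.67

Sum over 8–13: 23791 + 36755 + 47617 + 22417 + 5711 + 15428 = 151719
Sum over 9–14: 36755 + 47617 + 22417 + 5711 + 15428 + 21369 = 149297
CMA at t=11 = (151719 + 149297) / (2·6) = 301016 / 12 = 25084.67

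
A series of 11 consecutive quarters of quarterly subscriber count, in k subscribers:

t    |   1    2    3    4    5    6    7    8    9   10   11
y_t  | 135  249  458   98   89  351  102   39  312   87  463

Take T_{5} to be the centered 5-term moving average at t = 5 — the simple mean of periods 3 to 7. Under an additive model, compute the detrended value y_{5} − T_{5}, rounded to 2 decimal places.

-130.60

Trend T_5 = (458 + 98 + 89 + 351 + 102) / 5 = 1098/5 = 219.6000
Detrended value: 89 − 219.6000 = -130.60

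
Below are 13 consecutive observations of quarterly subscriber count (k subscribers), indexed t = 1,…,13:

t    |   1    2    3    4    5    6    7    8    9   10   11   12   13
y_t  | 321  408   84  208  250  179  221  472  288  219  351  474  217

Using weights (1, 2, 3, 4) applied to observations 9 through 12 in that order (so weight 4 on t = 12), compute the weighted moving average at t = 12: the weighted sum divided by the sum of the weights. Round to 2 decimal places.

367.50

Weighted sum: 1·288 + 2·219 + 3·351 + 4·474 = 288 + 438 + 1053 + 1896 = 3675
Weight total: 1 + 2 + 3 + 4 = 10
WMA = 3675 / 10 = 367.50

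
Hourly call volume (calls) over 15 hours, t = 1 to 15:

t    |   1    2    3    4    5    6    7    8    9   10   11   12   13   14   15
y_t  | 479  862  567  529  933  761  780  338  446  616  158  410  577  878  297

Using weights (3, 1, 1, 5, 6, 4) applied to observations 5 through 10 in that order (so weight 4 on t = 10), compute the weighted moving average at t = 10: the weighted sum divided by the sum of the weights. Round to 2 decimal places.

Weighted sum: 3·933 + 1·761 + 1·780 + 5·338 + 6·446 + 4·616 = 2799 + 761 + 780 + 1690 + 2676 + 2464 = 11170
Weight total: 3 + 1 + 1 + 5 + 6 + 4 = 20
WMA = 11170 / 20 = 558.50

558.50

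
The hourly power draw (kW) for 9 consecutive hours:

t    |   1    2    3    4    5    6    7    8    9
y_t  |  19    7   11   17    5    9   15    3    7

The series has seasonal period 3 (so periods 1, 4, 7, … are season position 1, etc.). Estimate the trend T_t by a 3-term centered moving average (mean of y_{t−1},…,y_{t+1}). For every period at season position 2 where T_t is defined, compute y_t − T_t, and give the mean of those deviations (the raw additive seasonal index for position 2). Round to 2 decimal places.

-5.33

Season position 2 occurs at t = 2, 5, 8 (where T_t is defined).
t=2: T_2 = 12.3333; y_2 − T_2 = 7 − 12.3333 = -5.3333
t=5: T_5 = 10.3333; y_5 − T_5 = 5 − 10.3333 = -5.3333
t=8: T_8 = 8.3333; y_8 − T_8 = 3 − 8.3333 = -5.3333
Mean deviation: (-5.3333 + -5.3333 + -5.3333) / 3 = -5.33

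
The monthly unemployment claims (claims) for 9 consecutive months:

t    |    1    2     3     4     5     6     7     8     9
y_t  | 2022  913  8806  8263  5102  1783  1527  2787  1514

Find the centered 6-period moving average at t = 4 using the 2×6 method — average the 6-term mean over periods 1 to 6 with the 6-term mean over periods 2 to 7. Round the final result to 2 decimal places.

Sum over 1–6: 2022 + 913 + 8806 + 8263 + 5102 + 1783 = 26889
Sum over 2–7: 913 + 8806 + 8263 + 5102 + 1783 + 1527 = 26394
CMA at t=4 = (26889 + 26394) / (2·6) = 53283 / 12 = 4440.25

4440.25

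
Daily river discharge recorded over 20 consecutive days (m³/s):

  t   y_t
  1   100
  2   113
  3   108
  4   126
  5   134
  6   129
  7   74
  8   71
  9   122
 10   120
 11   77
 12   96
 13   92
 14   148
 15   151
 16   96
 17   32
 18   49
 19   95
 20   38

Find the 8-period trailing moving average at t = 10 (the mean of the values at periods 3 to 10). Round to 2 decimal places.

Sum of periods 3–10: 108 + 126 + 134 + 129 + 74 + 71 + 122 + 120 = 884
Divide by 8: 884 / 8 = 110.50

110.50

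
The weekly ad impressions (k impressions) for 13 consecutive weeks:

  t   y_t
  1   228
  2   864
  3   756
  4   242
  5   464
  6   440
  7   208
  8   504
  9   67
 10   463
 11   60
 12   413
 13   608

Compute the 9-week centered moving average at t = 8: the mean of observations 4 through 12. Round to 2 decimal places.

Sum of periods 4–12: 242 + 464 + 440 + 208 + 504 + 67 + 463 + 60 + 413 = 2861
Divide by 9: 2861 / 9 = 317.89

317.89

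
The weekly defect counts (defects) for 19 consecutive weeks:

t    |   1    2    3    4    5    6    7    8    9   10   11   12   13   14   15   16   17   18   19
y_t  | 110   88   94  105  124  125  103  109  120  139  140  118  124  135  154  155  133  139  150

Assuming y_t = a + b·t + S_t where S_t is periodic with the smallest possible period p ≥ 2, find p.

First differences y_{t+1} − y_t: -22, 6, 11, 19, 1, -22, 6, 11, 19, 1, -22, 6, …
The difference pattern repeats every 5 terms and not for any smaller step, so p = 5.

5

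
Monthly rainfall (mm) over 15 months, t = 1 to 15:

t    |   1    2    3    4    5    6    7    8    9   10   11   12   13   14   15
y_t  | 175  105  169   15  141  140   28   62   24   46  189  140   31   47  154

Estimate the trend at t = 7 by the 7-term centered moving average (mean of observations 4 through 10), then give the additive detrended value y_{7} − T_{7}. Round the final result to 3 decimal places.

Trend T_7 = (15 + 141 + 140 + 28 + 62 + 24 + 46) / 7 = 456/7 = 65.14286
Detrended value: 28 − 65.14286 = -37.143

-37.143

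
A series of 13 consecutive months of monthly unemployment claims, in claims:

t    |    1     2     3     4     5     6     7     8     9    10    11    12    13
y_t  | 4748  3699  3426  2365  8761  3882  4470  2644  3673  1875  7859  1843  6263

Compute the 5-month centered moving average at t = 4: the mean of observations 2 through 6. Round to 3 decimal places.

Sum of periods 2–6: 3699 + 3426 + 2365 + 8761 + 3882 = 22133
Divide by 5: 22133 / 5 = 4426.600

4426.600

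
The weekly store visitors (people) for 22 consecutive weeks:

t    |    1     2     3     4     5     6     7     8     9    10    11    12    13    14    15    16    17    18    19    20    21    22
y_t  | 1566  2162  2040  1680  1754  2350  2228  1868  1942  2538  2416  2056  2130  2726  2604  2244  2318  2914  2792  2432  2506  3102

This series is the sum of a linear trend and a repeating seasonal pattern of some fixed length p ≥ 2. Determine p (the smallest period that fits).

4

First differences y_{t+1} − y_t: 596, -122, -360, 74, 596, -122, -360, 74, 596, -122, …
The difference pattern repeats every 4 terms and not for any smaller step, so p = 4.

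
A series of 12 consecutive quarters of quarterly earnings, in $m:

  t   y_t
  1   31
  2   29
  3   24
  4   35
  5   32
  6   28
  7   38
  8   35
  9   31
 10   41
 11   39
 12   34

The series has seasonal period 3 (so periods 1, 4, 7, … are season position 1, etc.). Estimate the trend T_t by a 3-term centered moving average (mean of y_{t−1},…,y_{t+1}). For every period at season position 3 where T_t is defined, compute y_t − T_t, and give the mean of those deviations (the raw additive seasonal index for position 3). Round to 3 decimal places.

Season position 3 occurs at t = 3, 6, 9 (where T_t is defined).
t=3: T_3 = 29.33333; y_3 − T_3 = 24 − 29.33333 = -5.33333
t=6: T_6 = 32.66667; y_6 − T_6 = 28 − 32.66667 = -4.66667
t=9: T_9 = 35.66667; y_9 − T_9 = 31 − 35.66667 = -4.66667
Mean deviation: (-5.33333 + -4.66667 + -4.66667) / 3 = -4.889

-4.889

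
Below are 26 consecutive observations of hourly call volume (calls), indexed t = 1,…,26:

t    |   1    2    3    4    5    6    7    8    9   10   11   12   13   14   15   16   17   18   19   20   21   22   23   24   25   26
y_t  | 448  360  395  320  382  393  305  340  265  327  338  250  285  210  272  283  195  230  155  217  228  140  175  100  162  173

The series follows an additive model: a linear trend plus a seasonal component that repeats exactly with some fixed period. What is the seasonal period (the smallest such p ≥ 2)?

5

First differences y_{t+1} − y_t: -88, 35, -75, 62, 11, -88, 35, -75, 62, 11, -88, 35, …
The difference pattern repeats every 5 terms and not for any smaller step, so p = 5.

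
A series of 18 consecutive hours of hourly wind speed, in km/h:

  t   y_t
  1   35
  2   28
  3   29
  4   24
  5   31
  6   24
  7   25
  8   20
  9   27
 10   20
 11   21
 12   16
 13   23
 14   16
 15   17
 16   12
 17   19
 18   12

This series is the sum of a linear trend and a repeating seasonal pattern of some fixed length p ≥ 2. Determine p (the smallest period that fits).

First differences y_{t+1} − y_t: -7, 1, -5, 7, -7, 1, -5, 7, -7, 1, …
The difference pattern repeats every 4 terms and not for any smaller step, so p = 4.

4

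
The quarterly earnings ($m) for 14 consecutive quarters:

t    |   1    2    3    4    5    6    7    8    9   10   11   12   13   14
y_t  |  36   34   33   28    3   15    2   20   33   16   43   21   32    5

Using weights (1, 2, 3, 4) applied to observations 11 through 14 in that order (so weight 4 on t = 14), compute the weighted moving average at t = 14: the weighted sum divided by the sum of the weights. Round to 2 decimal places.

Weighted sum: 1·43 + 2·21 + 3·32 + 4·5 = 43 + 42 + 96 + 20 = 201
Weight total: 1 + 2 + 3 + 4 = 10
WMA = 201 / 10 = 20.10

20.10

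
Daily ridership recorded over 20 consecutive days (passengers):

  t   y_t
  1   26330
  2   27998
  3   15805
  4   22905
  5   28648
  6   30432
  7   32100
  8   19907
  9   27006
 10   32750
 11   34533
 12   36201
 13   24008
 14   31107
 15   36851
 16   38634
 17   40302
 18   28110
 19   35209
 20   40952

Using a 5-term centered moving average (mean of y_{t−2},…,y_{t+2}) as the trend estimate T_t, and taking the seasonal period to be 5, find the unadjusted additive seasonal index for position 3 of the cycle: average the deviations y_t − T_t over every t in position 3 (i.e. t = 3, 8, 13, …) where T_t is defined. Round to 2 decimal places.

Season position 3 occurs at t = 3, 8, 13, 18 (where T_t is defined).
t=3: T_3 = 24337.2000; y_3 − T_3 = 15805 − 24337.2000 = -8532.2000
t=8: T_8 = 28439.0000; y_8 − T_8 = 19907 − 28439.0000 = -8532.0000
t=13: T_13 = 32540.0000; y_13 − T_13 = 24008 − 32540.0000 = -8532.0000
t=18: T_18 = 36641.4000; y_18 − T_18 = 28110 − 36641.4000 = -8531.4000
Mean deviation: (-8532.2000 + -8532.0000 + -8532.0000 + -8531.4000) / 4 = -8531.90

-8531.90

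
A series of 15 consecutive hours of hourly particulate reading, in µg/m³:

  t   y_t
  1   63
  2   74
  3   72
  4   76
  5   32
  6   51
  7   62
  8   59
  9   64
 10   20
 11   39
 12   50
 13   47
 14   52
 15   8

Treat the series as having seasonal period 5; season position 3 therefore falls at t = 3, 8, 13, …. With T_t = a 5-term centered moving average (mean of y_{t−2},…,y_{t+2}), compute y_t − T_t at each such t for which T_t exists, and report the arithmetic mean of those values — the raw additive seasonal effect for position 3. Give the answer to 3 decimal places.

8.067

Season position 3 occurs at t = 3, 8, 13 (where T_t is defined).
t=3: T_3 = 63.40000; y_3 − T_3 = 72 − 63.40000 = 8.60000
t=8: T_8 = 51.20000; y_8 − T_8 = 59 − 51.20000 = 7.80000
t=13: T_13 = 39.20000; y_13 − T_13 = 47 − 39.20000 = 7.80000
Mean deviation: (8.60000 + 7.80000 + 7.80000) / 3 = 8.067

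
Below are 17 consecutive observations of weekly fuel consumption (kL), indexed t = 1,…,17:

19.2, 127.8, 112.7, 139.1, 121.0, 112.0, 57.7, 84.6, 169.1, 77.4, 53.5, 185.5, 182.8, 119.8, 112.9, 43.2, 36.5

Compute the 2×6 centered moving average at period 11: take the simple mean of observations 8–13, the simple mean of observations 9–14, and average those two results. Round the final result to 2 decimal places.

Sum over 8–13: 84.6 + 169.1 + 77.4 + 53.5 + 185.5 + 182.8 = 752.9
Sum over 9–14: 169.1 + 77.4 + 53.5 + 185.5 + 182.8 + 119.8 = 788.1
CMA at t=11 = (752.9 + 788.1) / (2·6) = 1541.0 / 12 = 128.42

128.42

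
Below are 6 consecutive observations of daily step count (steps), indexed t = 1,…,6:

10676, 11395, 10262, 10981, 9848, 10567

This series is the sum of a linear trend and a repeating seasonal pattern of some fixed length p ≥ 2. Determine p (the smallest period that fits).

2

First differences y_{t+1} − y_t: 719, -1133, 719, -1133, 719, …
The difference pattern repeats every 2 terms and not for any smaller step, so p = 2.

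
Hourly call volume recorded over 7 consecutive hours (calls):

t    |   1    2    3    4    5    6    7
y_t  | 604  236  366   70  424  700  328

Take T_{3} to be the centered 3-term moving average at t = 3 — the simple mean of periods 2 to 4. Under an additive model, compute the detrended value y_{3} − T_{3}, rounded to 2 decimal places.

Trend T_3 = (236 + 366 + 70) / 3 = 672/3 = 224.0000
Detrended value: 366 − 224.0000 = 142.00

142.00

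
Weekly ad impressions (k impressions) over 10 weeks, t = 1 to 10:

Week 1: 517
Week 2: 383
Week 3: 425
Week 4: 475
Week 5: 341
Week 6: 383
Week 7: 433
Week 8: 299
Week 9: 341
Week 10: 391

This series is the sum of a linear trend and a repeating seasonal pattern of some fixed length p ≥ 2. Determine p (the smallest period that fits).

3

First differences y_{t+1} − y_t: -134, 42, 50, -134, 42, 50, -134, 42, …
The difference pattern repeats every 3 terms and not for any smaller step, so p = 3.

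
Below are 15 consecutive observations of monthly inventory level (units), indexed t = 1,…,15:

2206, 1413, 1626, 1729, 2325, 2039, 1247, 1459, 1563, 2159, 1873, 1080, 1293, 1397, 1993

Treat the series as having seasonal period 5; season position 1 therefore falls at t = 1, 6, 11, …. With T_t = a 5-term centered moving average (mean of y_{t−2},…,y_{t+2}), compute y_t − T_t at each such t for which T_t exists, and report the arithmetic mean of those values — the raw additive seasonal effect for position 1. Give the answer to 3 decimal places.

279.300

Season position 1 occurs at t = 6, 11 (where T_t is defined).
t=6: T_6 = 1759.80000; y_6 − T_6 = 2039 − 1759.80000 = 279.20000
t=11: T_11 = 1593.60000; y_11 − T_11 = 1873 − 1593.60000 = 279.40000
Mean deviation: (279.20000 + 279.40000) / 2 = 279.300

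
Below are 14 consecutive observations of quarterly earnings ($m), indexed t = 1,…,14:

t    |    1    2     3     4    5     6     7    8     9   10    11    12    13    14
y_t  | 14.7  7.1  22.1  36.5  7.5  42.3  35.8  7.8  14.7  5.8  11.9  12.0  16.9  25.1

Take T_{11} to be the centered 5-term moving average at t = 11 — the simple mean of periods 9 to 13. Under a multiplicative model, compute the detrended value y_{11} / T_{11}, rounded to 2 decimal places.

Trend T_11 = (14.7 + 5.8 + 11.9 + 12.0 + 16.9) / 5 = 61.3/5 = 12.2600
Ratio to trend: 11.9 / 12.2600 = 0.97

0.97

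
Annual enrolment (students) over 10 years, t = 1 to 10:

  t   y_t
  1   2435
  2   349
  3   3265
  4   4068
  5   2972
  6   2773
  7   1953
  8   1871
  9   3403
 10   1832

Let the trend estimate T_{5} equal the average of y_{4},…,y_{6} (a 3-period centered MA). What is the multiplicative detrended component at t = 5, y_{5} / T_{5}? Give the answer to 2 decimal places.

0.91

Trend T_5 = (4068 + 2972 + 2773) / 3 = 9813/3 = 3271.0000
Ratio to trend: 2972 / 3271.0000 = 0.91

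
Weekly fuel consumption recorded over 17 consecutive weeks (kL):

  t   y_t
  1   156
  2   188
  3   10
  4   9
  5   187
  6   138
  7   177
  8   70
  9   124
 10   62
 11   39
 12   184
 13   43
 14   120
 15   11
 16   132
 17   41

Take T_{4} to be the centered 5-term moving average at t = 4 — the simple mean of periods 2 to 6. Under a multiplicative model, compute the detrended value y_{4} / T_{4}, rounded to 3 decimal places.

Trend T_4 = (188 + 10 + 9 + 187 + 138) / 5 = 532/5 = 106.40000
Ratio to trend: 9 / 106.40000 = 0.085

0.085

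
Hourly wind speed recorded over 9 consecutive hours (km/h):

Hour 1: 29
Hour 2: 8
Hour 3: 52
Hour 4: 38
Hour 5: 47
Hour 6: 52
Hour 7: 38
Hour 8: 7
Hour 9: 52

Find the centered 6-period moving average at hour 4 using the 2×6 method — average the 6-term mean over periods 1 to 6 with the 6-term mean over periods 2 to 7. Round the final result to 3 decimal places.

Sum over 1–6: 29 + 8 + 52 + 38 + 47 + 52 = 226
Sum over 2–7: 8 + 52 + 38 + 47 + 52 + 38 = 235
CMA at t=4 = (226 + 235) / (2·6) = 461 / 12 = 38.417

38.417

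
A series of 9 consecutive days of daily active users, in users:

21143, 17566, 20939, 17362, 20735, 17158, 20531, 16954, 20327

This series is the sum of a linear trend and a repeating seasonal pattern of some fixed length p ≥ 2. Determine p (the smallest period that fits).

First differences y_{t+1} − y_t: -3577, 3373, -3577, 3373, -3577, 3373, …
The difference pattern repeats every 2 terms and not for any smaller step, so p = 2.

2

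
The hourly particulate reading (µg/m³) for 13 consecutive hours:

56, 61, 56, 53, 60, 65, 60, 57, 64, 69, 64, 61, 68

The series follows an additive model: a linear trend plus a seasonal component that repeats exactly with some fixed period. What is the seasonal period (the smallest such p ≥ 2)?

4

First differences y_{t+1} − y_t: 5, -5, -3, 7, 5, -5, -3, 7, 5, -5, …
The difference pattern repeats every 4 terms and not for any smaller step, so p = 4.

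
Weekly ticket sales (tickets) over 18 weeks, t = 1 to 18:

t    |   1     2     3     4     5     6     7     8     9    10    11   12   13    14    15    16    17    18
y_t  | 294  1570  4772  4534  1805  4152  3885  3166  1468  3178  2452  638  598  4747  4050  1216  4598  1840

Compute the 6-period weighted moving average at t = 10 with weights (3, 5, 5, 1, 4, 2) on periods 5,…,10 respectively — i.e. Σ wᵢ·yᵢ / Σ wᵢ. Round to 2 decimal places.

Weighted sum: 3·1805 + 5·4152 + 5·3885 + 1·3166 + 4·1468 + 2·3178 = 5415 + 20760 + 19425 + 3166 + 5872 + 6356 = 60994
Weight total: 3 + 5 + 5 + 1 + 4 + 2 = 20
WMA = 60994 / 20 = 3049.70

3049.70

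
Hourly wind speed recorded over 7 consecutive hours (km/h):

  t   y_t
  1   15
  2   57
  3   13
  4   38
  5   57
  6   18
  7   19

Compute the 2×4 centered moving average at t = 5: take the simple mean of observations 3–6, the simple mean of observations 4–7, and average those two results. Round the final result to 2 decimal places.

Sum over 3–6: 13 + 38 + 57 + 18 = 126
Sum over 4–7: 38 + 57 + 18 + 19 = 132
CMA at t=5 = (126 + 132) / (2·4) = 258 / 8 = 32.25

32.25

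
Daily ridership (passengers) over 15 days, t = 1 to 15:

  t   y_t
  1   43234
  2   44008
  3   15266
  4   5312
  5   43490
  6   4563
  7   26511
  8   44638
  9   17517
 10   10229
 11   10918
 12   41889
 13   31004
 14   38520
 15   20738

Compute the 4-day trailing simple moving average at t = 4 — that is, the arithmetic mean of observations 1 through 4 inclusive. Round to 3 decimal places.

26955.000

Sum of periods 1–4: 43234 + 44008 + 15266 + 5312 = 107820
Divide by 4: 107820 / 4 = 26955.000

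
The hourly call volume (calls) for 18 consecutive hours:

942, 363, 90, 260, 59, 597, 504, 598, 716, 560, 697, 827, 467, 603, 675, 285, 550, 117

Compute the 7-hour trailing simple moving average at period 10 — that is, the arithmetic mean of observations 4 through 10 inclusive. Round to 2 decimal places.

470.57

Sum of periods 4–10: 260 + 59 + 597 + 504 + 598 + 716 + 560 = 3294
Divide by 7: 3294 / 7 = 470.57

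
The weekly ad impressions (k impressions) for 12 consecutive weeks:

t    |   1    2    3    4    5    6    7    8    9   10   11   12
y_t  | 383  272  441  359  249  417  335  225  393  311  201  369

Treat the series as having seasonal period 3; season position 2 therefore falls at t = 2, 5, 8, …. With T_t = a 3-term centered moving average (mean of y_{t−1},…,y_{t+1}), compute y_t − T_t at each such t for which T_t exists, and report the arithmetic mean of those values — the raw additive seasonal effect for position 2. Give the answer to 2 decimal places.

-92.83

Season position 2 occurs at t = 2, 5, 8, 11 (where T_t is defined).
t=2: T_2 = 365.3333; y_2 − T_2 = 272 − 365.3333 = -93.3333
t=5: T_5 = 341.6667; y_5 − T_5 = 249 − 341.6667 = -92.6667
t=8: T_8 = 317.6667; y_8 − T_8 = 225 − 317.6667 = -92.6667
t=11: T_11 = 293.6667; y_11 − T_11 = 201 − 293.6667 = -92.6667
Mean deviation: (-93.3333 + -92.6667 + -92.6667 + -92.6667) / 4 = -92.83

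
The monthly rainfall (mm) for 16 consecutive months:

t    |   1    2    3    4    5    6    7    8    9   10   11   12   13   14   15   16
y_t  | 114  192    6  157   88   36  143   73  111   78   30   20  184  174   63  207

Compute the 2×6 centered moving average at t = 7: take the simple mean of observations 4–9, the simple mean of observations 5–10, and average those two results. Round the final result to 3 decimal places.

94.750

Sum over 4–9: 157 + 88 + 36 + 143 + 73 + 111 = 608
Sum over 5–10: 88 + 36 + 143 + 73 + 111 + 78 = 529
CMA at t=7 = (608 + 529) / (2·6) = 1137 / 12 = 94.750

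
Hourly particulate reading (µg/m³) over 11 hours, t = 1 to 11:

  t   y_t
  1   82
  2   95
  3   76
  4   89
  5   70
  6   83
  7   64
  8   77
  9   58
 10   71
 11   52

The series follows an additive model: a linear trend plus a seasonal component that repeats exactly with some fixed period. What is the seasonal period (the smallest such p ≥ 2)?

First differences y_{t+1} − y_t: 13, -19, 13, -19, 13, -19, …
The difference pattern repeats every 2 terms and not for any smaller step, so p = 2.

2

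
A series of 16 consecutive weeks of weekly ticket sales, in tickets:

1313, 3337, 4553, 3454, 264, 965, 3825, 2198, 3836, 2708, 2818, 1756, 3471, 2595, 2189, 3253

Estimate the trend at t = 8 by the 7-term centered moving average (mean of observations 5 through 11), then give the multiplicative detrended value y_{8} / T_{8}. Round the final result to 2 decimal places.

0.93

Trend T_8 = (264 + 965 + 3825 + 2198 + 3836 + 2708 + 2818) / 7 = 16614/7 = 2373.4286
Ratio to trend: 2198 / 2373.4286 = 0.93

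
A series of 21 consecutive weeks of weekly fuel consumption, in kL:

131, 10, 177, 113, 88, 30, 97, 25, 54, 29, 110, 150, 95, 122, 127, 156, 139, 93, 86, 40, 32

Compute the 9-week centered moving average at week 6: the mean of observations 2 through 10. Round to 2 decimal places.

Sum of periods 2–10: 10 + 177 + 113 + 88 + 30 + 97 + 25 + 54 + 29 = 623
Divide by 9: 623 / 9 = 69.22

69.22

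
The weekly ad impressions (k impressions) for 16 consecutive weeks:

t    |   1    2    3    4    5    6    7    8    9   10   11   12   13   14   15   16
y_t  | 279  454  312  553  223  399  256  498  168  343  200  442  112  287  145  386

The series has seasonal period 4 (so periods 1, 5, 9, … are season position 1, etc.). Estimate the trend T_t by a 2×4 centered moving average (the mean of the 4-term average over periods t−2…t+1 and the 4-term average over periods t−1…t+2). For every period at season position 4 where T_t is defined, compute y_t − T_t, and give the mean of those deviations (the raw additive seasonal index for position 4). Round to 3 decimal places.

174.625

Season position 4 occurs at t = 4, 8, 12 (where T_t is defined).
t=4: T_4 = 378.62500; y_4 − T_4 = 553 − 378.62500 = 174.37500
t=8: T_8 = 323.25000; y_8 − T_8 = 498 − 323.25000 = 174.75000
t=12: T_12 = 267.25000; y_12 − T_12 = 442 − 267.25000 = 174.75000
Mean deviation: (174.37500 + 174.75000 + 174.75000) / 3 = 174.625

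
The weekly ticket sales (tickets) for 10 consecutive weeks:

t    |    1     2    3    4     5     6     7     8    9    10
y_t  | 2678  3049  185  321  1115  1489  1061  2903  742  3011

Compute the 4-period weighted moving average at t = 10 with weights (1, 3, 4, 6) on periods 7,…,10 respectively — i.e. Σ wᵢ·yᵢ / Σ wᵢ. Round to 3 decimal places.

Weighted sum: 1·1061 + 3·2903 + 4·742 + 6·3011 = 1061 + 8709 + 2968 + 18066 = 30804
Weight total: 1 + 3 + 4 + 6 = 14
WMA = 30804 / 14 = 2200.286

2200.286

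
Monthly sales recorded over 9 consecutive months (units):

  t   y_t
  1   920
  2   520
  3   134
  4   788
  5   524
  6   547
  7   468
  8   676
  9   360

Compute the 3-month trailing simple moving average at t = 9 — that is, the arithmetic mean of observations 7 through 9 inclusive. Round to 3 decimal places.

Sum of periods 7–9: 468 + 676 + 360 = 1504
Divide by 3: 1504 / 3 = 501.333

501.333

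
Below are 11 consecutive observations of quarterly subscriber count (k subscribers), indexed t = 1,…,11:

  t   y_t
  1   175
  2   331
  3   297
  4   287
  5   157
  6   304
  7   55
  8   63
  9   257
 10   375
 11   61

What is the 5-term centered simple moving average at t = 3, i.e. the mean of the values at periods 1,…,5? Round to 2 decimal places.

Sum of periods 1–5: 175 + 331 + 297 + 287 + 157 = 1247
Divide by 5: 1247 / 5 = 249.40

249.40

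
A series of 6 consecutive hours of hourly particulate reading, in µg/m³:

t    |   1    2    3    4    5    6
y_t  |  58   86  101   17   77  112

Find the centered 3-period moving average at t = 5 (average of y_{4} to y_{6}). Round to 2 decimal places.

Sum of periods 4–6: 17 + 77 + 112 = 206
Divide by 3: 206 / 3 = 68.67

68.67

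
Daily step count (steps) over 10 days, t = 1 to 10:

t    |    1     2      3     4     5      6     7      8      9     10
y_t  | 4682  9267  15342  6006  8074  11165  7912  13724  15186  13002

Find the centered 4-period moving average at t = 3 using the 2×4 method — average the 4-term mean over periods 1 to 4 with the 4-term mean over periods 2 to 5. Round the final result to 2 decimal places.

9248.25

Sum over 1–4: 4682 + 9267 + 15342 + 6006 = 35297
Sum over 2–5: 9267 + 15342 + 6006 + 8074 = 38689
CMA at t=3 = (35297 + 38689) / (2·4) = 73986 / 8 = 9248.25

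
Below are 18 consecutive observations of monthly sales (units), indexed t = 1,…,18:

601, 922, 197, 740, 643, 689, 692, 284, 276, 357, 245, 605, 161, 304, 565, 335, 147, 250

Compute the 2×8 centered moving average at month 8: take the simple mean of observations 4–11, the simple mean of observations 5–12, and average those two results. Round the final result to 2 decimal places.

Sum over 4–11: 740 + 643 + 689 + 692 + 284 + 276 + 357 + 245 = 3926
Sum over 5–12: 643 + 689 + 692 + 284 + 276 + 357 + 245 + 605 = 3791
CMA at t=8 = (3926 + 3791) / (2·8) = 7717 / 16 = 482.31

482.31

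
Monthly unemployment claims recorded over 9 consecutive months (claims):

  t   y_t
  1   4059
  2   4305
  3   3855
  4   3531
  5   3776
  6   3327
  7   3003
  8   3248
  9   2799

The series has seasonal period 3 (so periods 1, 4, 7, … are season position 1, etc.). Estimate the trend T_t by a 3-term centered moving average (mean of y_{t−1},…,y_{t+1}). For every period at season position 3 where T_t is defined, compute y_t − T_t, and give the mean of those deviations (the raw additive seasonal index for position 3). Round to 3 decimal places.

-41.833

Season position 3 occurs at t = 3, 6 (where T_t is defined).
t=3: T_3 = 3897.00000; y_3 − T_3 = 3855 − 3897.00000 = -42.00000
t=6: T_6 = 3368.66667; y_6 − T_6 = 3327 − 3368.66667 = -41.66667
Mean deviation: (-42.00000 + -41.66667) / 2 = -41.833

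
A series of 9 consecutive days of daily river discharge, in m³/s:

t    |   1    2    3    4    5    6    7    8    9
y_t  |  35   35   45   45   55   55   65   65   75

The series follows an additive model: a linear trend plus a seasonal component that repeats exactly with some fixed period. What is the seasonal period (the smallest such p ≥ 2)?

First differences y_{t+1} − y_t: 0, 10, 0, 10, 0, 10, …
The difference pattern repeats every 2 terms and not for any smaller step, so p = 2.

2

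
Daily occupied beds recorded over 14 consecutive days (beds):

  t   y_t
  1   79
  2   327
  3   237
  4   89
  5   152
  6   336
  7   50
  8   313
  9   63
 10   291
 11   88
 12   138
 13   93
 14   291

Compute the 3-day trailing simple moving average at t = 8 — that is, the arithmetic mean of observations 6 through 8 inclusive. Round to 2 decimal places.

Sum of periods 6–8: 336 + 50 + 313 = 699
Divide by 3: 699 / 3 = 233.00

233.00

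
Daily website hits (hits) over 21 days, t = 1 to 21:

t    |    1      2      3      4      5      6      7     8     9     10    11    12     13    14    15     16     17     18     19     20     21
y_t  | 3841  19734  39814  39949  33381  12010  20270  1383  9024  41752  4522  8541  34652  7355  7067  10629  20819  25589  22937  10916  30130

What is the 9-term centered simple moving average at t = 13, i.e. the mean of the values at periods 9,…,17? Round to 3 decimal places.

16040.111

Sum of periods 9–17: 9024 + 41752 + 4522 + 8541 + 34652 + 7355 + 7067 + 10629 + 20819 = 144361
Divide by 9: 144361 / 9 = 16040.111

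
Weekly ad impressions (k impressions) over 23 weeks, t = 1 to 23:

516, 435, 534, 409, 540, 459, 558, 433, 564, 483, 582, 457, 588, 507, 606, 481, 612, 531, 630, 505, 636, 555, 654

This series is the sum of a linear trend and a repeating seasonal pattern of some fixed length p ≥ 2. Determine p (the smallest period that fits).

First differences y_{t+1} − y_t: -81, 99, -125, 131, -81, 99, -125, 131, -81, 99, …
The difference pattern repeats every 4 terms and not for any smaller step, so p = 4.

4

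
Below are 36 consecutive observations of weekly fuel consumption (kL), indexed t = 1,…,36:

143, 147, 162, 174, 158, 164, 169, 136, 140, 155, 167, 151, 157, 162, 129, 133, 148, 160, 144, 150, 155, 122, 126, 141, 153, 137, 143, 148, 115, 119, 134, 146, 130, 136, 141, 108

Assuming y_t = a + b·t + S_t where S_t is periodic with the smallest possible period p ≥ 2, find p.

7

First differences y_{t+1} − y_t: 4, 15, 12, -16, 6, 5, -33, 4, 15, 12, -16, 6, 5, -33, 4, 15, …
The difference pattern repeats every 7 terms and not for any smaller step, so p = 7.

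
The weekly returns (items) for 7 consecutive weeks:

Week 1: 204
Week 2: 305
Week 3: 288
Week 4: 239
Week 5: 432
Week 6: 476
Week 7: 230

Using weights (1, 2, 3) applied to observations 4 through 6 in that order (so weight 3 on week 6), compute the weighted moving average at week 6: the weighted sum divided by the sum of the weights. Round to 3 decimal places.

421.833

Weighted sum: 1·239 + 2·432 + 3·476 = 239 + 864 + 1428 = 2531
Weight total: 1 + 2 + 3 = 6
WMA = 2531 / 6 = 421.833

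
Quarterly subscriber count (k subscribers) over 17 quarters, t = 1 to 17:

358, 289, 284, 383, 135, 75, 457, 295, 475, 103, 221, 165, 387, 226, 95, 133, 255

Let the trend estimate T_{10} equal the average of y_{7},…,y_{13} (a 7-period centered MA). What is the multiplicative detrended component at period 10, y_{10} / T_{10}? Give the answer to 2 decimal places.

0.34

Trend T_10 = (457 + 295 + 475 + 103 + 221 + 165 + 387) / 7 = 2103/7 = 300.4286
Ratio to trend: 103 / 300.4286 = 0.34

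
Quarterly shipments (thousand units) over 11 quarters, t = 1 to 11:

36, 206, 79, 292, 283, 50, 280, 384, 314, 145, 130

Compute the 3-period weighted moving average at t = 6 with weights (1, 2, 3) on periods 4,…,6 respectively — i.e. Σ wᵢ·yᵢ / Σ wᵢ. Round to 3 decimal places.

168.000

Weighted sum: 1·292 + 2·283 + 3·50 = 292 + 566 + 150 = 1008
Weight total: 1 + 2 + 3 = 6
WMA = 1008 / 6 = 168.000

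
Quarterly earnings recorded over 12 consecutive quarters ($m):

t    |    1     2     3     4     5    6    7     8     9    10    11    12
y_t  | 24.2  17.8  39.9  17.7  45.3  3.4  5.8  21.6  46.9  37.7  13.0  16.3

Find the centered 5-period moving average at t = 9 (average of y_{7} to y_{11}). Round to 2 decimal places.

Sum of periods 7–11: 5.8 + 21.6 + 46.9 + 37.7 + 13.0 = 125.0
Divide by 5: 125.0 / 5 = 25.00

25.00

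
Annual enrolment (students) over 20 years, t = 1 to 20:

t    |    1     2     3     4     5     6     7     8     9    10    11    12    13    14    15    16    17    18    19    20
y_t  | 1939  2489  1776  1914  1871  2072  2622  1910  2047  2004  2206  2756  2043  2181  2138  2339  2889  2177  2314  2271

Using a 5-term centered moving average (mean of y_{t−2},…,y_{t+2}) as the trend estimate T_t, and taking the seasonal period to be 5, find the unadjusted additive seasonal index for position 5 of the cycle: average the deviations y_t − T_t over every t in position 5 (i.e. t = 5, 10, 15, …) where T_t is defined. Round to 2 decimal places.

Season position 5 occurs at t = 5, 10, 15 (where T_t is defined).
t=5: T_5 = 2051.0000; y_5 − T_5 = 1871 − 2051.0000 = -180.0000
t=10: T_10 = 2184.6000; y_10 − T_10 = 2004 − 2184.6000 = -180.6000
t=15: T_15 = 2318.0000; y_15 − T_15 = 2138 − 2318.0000 = -180.0000
Mean deviation: (-180.0000 + -180.6000 + -180.0000) / 3 = -180.20

-180.20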